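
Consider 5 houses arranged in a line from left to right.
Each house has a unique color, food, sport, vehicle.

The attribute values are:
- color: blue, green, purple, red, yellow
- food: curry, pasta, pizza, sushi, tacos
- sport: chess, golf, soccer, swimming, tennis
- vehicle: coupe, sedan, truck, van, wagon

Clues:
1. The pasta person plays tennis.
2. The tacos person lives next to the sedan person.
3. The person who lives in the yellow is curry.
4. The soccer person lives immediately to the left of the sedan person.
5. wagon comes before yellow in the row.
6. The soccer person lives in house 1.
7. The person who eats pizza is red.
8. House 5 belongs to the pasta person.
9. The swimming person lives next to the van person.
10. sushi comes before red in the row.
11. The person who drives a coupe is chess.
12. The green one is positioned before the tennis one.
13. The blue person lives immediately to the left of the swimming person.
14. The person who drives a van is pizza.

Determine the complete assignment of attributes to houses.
Solution:

House | Color | Food | Sport | Vehicle
--------------------------------------
  1   | blue | tacos | soccer | wagon
  2   | green | sushi | swimming | sedan
  3   | red | pizza | golf | van
  4   | yellow | curry | chess | coupe
  5   | purple | pasta | tennis | truck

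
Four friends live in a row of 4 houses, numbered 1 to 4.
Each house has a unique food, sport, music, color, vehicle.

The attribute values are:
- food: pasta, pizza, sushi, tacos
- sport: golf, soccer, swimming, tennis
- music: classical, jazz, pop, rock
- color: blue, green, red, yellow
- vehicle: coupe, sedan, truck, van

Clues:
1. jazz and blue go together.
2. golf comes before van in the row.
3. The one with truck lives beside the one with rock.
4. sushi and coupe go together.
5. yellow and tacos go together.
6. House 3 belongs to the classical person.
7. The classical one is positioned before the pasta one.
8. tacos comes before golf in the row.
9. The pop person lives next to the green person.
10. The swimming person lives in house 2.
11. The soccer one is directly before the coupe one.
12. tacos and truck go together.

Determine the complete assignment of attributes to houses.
Solution:

House | Food | Sport | Music | Color | Vehicle
----------------------------------------------
  1   | tacos | soccer | pop | yellow | truck
  2   | sushi | swimming | rock | green | coupe
  3   | pizza | golf | classical | red | sedan
  4   | pasta | tennis | jazz | blue | van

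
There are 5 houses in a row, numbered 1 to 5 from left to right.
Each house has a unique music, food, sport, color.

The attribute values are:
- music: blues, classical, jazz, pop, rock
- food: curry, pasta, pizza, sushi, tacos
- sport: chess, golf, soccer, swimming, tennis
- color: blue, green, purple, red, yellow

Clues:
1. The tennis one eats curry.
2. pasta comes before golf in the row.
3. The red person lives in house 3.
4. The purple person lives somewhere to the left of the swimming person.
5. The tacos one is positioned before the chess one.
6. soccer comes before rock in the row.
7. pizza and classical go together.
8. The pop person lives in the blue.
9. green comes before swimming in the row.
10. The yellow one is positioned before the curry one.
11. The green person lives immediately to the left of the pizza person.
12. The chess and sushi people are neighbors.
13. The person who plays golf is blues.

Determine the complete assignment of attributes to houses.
Solution:

House | Music | Food | Sport | Color
------------------------------------
  1   | jazz | pasta | soccer | purple
  2   | blues | tacos | golf | green
  3   | classical | pizza | chess | red
  4   | rock | sushi | swimming | yellow
  5   | pop | curry | tennis | blue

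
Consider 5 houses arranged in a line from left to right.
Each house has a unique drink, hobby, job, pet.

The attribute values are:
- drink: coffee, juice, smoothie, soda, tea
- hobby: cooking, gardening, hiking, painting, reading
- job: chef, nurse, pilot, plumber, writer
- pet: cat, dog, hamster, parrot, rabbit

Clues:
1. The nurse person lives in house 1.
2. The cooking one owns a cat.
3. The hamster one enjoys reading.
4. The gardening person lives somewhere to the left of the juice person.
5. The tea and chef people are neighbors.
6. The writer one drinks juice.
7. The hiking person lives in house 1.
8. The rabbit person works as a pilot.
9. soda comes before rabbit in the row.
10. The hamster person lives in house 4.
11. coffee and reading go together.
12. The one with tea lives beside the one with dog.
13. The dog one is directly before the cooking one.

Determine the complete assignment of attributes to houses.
Solution:

House | Drink | Hobby | Job | Pet
---------------------------------
  1   | tea | hiking | nurse | parrot
  2   | soda | gardening | chef | dog
  3   | juice | cooking | writer | cat
  4   | coffee | reading | plumber | hamster
  5   | smoothie | painting | pilot | rabbit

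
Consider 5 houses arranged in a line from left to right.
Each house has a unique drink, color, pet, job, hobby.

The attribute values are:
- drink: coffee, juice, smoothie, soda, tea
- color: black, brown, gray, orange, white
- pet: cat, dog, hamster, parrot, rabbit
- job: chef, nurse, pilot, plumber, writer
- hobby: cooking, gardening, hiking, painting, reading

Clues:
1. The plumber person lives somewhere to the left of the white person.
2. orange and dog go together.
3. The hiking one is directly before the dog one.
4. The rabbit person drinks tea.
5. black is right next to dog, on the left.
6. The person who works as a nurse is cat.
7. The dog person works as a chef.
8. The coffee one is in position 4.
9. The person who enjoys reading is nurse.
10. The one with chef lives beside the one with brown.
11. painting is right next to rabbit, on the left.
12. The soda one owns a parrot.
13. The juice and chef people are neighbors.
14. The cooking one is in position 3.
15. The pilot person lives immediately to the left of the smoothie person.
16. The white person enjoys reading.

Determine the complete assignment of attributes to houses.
Solution:

House | Drink | Color | Pet | Job | Hobby
-----------------------------------------
  1   | juice | black | hamster | pilot | hiking
  2   | smoothie | orange | dog | chef | painting
  3   | tea | brown | rabbit | plumber | cooking
  4   | coffee | white | cat | nurse | reading
  5   | soda | gray | parrot | writer | gardening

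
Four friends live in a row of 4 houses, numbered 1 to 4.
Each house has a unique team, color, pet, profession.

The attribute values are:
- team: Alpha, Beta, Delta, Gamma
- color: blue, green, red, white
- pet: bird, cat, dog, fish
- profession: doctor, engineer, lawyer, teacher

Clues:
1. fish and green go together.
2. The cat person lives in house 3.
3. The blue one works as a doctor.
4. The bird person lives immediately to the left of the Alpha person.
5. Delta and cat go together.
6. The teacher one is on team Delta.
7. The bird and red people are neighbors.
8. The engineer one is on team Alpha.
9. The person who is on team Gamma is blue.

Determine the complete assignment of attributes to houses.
Solution:

House | Team | Color | Pet | Profession
---------------------------------------
  1   | Gamma | blue | bird | doctor
  2   | Alpha | red | dog | engineer
  3   | Delta | white | cat | teacher
  4   | Beta | green | fish | lawyer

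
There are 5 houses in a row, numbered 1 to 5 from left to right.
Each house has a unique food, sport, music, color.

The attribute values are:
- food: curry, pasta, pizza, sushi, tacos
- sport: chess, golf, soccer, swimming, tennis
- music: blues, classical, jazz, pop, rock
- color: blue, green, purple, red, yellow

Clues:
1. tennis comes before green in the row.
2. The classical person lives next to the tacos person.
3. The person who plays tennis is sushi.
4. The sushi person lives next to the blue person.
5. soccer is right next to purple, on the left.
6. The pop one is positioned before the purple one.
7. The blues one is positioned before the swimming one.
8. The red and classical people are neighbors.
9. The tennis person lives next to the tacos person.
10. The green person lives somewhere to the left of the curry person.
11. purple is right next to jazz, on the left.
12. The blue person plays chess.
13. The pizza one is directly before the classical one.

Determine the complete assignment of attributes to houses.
Solution:

House | Food | Sport | Music | Color
------------------------------------
  1   | pizza | soccer | pop | red
  2   | sushi | tennis | classical | purple
  3   | tacos | chess | jazz | blue
  4   | pasta | golf | blues | green
  5   | curry | swimming | rock | yellow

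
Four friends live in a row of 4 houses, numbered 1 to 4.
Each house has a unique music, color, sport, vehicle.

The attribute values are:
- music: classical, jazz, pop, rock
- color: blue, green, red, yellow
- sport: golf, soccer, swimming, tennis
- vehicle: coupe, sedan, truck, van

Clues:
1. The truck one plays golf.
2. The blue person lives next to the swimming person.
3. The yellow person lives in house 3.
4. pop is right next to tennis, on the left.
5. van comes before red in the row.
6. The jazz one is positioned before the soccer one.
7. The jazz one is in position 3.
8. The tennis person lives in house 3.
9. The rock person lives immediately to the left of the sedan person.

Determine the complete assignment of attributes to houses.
Solution:

House | Music | Color | Sport | Vehicle
---------------------------------------
  1   | rock | blue | golf | truck
  2   | pop | green | swimming | sedan
  3   | jazz | yellow | tennis | van
  4   | classical | red | soccer | coupe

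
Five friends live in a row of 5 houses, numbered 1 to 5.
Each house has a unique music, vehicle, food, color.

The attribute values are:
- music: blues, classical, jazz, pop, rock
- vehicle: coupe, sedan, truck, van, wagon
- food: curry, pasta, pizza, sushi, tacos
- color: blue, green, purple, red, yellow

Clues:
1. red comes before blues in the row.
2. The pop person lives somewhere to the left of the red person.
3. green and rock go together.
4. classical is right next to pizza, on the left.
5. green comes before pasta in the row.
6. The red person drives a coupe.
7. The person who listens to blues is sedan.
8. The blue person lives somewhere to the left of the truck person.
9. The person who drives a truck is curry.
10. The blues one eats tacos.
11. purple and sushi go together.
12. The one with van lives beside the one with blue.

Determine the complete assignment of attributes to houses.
Solution:

House | Music | Vehicle | Food | Color
--------------------------------------
  1   | classical | van | sushi | purple
  2   | pop | wagon | pizza | blue
  3   | rock | truck | curry | green
  4   | jazz | coupe | pasta | red
  5   | blues | sedan | tacos | yellow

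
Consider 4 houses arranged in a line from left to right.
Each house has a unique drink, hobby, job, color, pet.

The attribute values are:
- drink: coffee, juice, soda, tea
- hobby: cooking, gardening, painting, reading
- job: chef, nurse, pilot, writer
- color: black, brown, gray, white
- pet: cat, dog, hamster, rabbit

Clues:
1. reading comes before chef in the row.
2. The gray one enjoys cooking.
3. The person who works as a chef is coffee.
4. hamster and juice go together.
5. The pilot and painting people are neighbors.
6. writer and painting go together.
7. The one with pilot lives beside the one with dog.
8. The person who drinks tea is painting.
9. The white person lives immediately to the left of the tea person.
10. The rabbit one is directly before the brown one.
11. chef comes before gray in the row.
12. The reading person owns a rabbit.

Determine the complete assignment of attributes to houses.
Solution:

House | Drink | Hobby | Job | Color | Pet
-----------------------------------------
  1   | soda | reading | pilot | white | rabbit
  2   | tea | painting | writer | brown | dog
  3   | coffee | gardening | chef | black | cat
  4   | juice | cooking | nurse | gray | hamster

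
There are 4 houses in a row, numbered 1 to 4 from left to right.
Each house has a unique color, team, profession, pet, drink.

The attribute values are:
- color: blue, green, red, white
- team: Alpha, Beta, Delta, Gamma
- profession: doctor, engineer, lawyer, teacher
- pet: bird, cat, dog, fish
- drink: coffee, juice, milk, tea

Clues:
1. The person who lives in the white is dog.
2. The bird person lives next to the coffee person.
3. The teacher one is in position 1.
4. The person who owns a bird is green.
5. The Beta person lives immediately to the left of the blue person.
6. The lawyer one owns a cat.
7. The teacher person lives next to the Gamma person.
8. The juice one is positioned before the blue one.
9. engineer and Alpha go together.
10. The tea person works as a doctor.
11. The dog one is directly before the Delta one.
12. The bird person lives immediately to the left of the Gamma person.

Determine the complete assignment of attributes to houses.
Solution:

House | Color | Team | Profession | Pet | Drink
-----------------------------------------------
  1   | green | Beta | teacher | bird | juice
  2   | blue | Gamma | lawyer | cat | coffee
  3   | white | Alpha | engineer | dog | milk
  4   | red | Delta | doctor | fish | tea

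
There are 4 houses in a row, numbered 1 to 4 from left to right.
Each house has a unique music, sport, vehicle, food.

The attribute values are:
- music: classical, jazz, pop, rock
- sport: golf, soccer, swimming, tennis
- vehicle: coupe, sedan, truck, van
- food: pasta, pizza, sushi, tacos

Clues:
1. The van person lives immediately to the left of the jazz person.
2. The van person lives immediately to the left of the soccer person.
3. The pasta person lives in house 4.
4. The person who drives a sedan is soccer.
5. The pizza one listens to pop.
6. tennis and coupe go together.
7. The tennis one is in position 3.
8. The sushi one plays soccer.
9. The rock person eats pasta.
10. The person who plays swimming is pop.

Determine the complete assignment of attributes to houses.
Solution:

House | Music | Sport | Vehicle | Food
--------------------------------------
  1   | pop | swimming | van | pizza
  2   | jazz | soccer | sedan | sushi
  3   | classical | tennis | coupe | tacos
  4   | rock | golf | truck | pasta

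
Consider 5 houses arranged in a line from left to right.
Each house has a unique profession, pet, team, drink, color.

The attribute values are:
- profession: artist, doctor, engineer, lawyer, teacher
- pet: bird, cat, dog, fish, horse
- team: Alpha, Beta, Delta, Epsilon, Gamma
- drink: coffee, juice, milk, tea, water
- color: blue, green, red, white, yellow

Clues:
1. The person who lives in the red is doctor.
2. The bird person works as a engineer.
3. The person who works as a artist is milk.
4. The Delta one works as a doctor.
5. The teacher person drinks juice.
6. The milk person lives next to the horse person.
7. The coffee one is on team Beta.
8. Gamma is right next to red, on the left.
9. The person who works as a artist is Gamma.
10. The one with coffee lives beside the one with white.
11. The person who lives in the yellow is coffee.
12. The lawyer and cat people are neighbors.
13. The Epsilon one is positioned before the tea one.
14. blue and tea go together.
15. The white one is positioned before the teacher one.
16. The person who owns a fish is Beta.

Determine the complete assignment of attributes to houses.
Solution:

House | Profession | Pet | Team | Drink | Color
-----------------------------------------------
  1   | lawyer | fish | Beta | coffee | yellow
  2   | artist | cat | Gamma | milk | white
  3   | doctor | horse | Delta | water | red
  4   | teacher | dog | Epsilon | juice | green
  5   | engineer | bird | Alpha | tea | blue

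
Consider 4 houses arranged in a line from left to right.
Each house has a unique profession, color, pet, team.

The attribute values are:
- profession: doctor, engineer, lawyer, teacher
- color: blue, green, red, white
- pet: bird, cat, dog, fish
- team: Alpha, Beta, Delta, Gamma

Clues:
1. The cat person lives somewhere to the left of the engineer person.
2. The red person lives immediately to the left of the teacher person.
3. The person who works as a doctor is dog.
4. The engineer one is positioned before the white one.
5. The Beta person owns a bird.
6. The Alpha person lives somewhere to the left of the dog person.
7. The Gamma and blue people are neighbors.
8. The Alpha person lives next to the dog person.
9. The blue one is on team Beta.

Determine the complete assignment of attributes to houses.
Solution:

House | Profession | Color | Pet | Team
---------------------------------------
  1   | lawyer | red | cat | Gamma
  2   | teacher | blue | bird | Beta
  3   | engineer | green | fish | Alpha
  4   | doctor | white | dog | Delta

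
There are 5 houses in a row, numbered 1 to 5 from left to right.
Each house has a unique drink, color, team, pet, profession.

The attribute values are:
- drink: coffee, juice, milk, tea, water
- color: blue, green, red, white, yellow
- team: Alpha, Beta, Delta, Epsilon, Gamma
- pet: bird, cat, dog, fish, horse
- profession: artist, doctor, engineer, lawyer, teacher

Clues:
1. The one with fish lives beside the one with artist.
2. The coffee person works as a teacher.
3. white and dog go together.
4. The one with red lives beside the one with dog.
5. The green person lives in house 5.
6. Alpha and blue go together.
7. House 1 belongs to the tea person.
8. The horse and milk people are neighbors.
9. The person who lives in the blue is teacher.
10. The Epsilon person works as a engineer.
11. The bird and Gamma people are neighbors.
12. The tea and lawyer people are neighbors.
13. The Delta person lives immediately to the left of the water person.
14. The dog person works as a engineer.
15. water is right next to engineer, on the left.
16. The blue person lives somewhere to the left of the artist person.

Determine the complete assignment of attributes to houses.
Solution:

House | Drink | Color | Team | Pet | Profession
-----------------------------------------------
  1   | tea | yellow | Delta | bird | doctor
  2   | water | red | Gamma | horse | lawyer
  3   | milk | white | Epsilon | dog | engineer
  4   | coffee | blue | Alpha | fish | teacher
  5   | juice | green | Beta | cat | artist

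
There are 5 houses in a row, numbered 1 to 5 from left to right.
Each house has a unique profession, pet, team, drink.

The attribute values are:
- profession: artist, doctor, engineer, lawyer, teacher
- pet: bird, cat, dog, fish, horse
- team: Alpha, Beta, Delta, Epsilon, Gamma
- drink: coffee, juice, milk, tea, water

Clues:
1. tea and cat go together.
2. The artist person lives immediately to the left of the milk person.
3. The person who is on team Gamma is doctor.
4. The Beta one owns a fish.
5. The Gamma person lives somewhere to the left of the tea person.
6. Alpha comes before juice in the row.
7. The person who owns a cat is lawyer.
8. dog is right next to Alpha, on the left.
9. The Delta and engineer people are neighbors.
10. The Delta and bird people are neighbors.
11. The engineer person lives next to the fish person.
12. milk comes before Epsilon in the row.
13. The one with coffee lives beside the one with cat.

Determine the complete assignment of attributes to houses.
Solution:

House | Profession | Pet | Team | Drink
---------------------------------------
  1   | artist | dog | Delta | water
  2   | engineer | bird | Alpha | milk
  3   | teacher | fish | Beta | juice
  4   | doctor | horse | Gamma | coffee
  5   | lawyer | cat | Epsilon | tea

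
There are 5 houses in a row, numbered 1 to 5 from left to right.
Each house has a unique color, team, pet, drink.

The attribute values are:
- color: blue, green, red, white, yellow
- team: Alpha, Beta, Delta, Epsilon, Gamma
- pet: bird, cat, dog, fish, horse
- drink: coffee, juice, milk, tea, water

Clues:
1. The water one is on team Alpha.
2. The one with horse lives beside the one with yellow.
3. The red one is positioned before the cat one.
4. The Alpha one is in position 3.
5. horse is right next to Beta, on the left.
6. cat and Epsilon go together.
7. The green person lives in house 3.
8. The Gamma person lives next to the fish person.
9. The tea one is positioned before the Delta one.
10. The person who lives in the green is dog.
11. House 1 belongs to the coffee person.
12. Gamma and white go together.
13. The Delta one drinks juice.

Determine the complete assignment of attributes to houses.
Solution:

House | Color | Team | Pet | Drink
----------------------------------
  1   | white | Gamma | horse | coffee
  2   | yellow | Beta | fish | tea
  3   | green | Alpha | dog | water
  4   | red | Delta | bird | juice
  5   | blue | Epsilon | cat | milk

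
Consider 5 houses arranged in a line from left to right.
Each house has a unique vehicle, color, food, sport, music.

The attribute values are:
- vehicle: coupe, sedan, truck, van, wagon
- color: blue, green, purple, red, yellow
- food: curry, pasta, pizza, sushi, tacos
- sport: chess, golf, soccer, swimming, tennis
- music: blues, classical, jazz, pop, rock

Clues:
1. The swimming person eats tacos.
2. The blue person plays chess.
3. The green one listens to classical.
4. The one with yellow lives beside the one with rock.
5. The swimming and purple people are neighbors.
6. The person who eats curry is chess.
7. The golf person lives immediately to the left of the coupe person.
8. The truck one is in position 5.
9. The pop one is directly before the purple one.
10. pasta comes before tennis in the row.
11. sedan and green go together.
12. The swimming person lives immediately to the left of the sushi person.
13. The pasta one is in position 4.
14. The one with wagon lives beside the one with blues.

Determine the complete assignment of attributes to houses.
Solution:

House | Vehicle | Color | Food | Sport | Music
----------------------------------------------
  1   | van | yellow | tacos | swimming | pop
  2   | wagon | purple | sushi | golf | rock
  3   | coupe | blue | curry | chess | blues
  4   | sedan | green | pasta | soccer | classical
  5   | truck | red | pizza | tennis | jazz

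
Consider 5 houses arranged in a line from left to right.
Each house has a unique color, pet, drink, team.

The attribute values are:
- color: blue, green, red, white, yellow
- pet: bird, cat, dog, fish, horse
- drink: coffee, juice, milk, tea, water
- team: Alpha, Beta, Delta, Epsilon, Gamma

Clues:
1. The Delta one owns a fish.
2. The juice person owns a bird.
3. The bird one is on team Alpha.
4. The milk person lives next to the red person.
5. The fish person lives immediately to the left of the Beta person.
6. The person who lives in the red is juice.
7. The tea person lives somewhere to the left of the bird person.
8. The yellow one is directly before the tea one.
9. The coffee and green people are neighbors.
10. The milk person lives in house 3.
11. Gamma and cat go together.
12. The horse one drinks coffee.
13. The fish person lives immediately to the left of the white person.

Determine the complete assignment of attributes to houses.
Solution:

House | Color | Pet | Drink | Team
----------------------------------
  1   | yellow | horse | coffee | Epsilon
  2   | green | fish | tea | Delta
  3   | white | dog | milk | Beta
  4   | red | bird | juice | Alpha
  5   | blue | cat | water | Gamma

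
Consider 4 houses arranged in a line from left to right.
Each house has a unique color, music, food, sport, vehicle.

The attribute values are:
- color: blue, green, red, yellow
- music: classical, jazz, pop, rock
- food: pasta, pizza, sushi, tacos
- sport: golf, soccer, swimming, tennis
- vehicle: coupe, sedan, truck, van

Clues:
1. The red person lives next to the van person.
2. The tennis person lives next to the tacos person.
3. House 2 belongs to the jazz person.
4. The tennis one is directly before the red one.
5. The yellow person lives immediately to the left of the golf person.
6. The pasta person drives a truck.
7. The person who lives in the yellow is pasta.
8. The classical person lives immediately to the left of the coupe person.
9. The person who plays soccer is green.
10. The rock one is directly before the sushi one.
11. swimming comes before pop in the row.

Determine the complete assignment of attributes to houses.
Solution:

House | Color | Music | Food | Sport | Vehicle
----------------------------------------------
  1   | yellow | classical | pasta | tennis | truck
  2   | red | jazz | tacos | golf | coupe
  3   | blue | rock | pizza | swimming | van
  4   | green | pop | sushi | soccer | sedan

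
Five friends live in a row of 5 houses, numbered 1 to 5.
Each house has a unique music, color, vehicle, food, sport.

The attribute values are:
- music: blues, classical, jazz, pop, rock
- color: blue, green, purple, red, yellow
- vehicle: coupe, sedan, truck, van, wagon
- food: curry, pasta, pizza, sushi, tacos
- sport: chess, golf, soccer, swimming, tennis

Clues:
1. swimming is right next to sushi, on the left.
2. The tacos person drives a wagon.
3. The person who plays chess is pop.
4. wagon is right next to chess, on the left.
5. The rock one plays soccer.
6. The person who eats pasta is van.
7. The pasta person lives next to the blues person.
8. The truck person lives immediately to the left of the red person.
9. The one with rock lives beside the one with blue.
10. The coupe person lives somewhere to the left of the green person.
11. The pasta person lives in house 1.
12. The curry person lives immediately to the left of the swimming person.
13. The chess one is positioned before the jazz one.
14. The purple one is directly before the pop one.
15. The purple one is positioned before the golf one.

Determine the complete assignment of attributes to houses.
Solution:

House | Music | Color | Vehicle | Food | Sport
----------------------------------------------
  1   | rock | yellow | van | pasta | soccer
  2   | blues | blue | coupe | curry | tennis
  3   | classical | purple | wagon | tacos | swimming
  4   | pop | green | truck | sushi | chess
  5   | jazz | red | sedan | pizza | golf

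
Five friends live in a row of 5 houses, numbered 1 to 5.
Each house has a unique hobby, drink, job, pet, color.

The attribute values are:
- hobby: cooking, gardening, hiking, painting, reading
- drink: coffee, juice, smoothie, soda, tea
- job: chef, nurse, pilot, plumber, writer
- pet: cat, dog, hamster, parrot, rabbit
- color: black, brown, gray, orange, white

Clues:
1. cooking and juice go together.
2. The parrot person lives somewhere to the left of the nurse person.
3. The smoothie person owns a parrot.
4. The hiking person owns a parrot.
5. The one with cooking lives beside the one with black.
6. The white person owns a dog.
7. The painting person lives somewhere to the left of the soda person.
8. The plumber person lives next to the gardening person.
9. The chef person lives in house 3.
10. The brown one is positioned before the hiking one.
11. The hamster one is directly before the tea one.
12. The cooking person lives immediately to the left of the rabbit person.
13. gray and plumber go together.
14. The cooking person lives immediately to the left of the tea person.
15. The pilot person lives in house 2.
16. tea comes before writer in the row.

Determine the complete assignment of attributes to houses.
Solution:

House | Hobby | Drink | Job | Pet | Color
-----------------------------------------
  1   | cooking | juice | plumber | hamster | gray
  2   | gardening | tea | pilot | rabbit | black
  3   | painting | coffee | chef | cat | brown
  4   | hiking | smoothie | writer | parrot | orange
  5   | reading | soda | nurse | dog | white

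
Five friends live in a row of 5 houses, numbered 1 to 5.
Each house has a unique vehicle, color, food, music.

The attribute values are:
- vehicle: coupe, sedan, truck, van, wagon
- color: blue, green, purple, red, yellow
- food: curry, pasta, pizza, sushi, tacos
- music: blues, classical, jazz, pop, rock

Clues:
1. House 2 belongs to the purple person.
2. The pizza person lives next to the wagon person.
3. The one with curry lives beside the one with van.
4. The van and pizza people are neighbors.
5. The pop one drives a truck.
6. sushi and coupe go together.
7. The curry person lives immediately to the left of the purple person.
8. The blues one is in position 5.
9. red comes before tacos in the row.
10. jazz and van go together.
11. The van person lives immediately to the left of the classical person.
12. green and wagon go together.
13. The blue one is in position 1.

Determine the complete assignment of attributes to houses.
Solution:

House | Vehicle | Color | Food | Music
--------------------------------------
  1   | truck | blue | curry | pop
  2   | van | purple | pasta | jazz
  3   | sedan | red | pizza | classical
  4   | wagon | green | tacos | rock
  5   | coupe | yellow | sushi | blues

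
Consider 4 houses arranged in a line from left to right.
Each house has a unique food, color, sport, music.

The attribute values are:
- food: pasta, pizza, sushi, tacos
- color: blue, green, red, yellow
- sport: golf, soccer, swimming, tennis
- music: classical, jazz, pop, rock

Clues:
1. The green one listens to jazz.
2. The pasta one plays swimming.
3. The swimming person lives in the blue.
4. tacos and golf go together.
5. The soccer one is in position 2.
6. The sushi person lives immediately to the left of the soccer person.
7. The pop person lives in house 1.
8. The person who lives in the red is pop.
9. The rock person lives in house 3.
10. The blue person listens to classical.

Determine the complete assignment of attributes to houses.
Solution:

House | Food | Color | Sport | Music
------------------------------------
  1   | sushi | red | tennis | pop
  2   | pizza | green | soccer | jazz
  3   | tacos | yellow | golf | rock
  4   | pasta | blue | swimming | classical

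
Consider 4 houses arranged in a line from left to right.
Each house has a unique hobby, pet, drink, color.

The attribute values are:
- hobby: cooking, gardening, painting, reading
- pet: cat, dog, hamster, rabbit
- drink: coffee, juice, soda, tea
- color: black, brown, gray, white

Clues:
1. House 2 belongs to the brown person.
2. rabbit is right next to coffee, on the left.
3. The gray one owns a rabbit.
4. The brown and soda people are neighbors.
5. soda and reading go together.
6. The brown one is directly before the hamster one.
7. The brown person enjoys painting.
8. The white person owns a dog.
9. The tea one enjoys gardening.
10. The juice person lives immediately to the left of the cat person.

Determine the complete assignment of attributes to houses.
Solution:

House | Hobby | Pet | Drink | Color
-----------------------------------
  1   | cooking | rabbit | juice | gray
  2   | painting | cat | coffee | brown
  3   | reading | hamster | soda | black
  4   | gardening | dog | tea | white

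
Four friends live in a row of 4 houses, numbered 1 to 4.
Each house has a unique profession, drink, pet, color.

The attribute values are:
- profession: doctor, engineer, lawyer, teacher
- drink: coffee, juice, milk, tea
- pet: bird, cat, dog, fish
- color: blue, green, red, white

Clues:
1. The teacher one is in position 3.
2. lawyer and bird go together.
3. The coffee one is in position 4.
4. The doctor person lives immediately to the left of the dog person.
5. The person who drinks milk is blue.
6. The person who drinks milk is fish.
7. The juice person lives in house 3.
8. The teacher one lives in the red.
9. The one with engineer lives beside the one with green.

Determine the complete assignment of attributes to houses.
Solution:

House | Profession | Drink | Pet | Color
----------------------------------------
  1   | engineer | milk | fish | blue
  2   | doctor | tea | cat | green
  3   | teacher | juice | dog | red
  4   | lawyer | coffee | bird | white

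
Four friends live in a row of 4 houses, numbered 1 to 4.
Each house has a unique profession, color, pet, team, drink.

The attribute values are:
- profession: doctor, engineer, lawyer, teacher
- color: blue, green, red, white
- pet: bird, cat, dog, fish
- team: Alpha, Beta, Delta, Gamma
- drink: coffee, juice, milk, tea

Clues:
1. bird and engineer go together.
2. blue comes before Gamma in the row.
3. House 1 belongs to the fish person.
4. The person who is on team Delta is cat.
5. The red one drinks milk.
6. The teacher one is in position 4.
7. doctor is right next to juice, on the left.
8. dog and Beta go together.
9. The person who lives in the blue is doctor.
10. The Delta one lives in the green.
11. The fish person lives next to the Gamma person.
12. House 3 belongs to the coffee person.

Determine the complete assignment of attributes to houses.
Solution:

House | Profession | Color | Pet | Team | Drink
-----------------------------------------------
  1   | doctor | blue | fish | Alpha | tea
  2   | engineer | white | bird | Gamma | juice
  3   | lawyer | green | cat | Delta | coffee
  4   | teacher | red | dog | Beta | milk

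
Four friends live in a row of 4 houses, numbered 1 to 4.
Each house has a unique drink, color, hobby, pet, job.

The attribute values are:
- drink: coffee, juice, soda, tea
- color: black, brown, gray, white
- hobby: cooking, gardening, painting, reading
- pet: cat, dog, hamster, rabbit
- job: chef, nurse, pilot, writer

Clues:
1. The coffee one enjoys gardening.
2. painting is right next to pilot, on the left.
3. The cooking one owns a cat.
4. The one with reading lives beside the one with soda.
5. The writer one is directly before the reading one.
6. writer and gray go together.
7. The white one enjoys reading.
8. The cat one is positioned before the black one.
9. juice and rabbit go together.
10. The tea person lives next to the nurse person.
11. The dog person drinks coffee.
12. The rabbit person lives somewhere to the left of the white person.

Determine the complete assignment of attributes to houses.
Solution:

House | Drink | Color | Hobby | Pet | Job
-----------------------------------------
  1   | juice | gray | painting | rabbit | writer
  2   | tea | white | reading | hamster | pilot
  3   | soda | brown | cooking | cat | nurse
  4   | coffee | black | gardening | dog | chef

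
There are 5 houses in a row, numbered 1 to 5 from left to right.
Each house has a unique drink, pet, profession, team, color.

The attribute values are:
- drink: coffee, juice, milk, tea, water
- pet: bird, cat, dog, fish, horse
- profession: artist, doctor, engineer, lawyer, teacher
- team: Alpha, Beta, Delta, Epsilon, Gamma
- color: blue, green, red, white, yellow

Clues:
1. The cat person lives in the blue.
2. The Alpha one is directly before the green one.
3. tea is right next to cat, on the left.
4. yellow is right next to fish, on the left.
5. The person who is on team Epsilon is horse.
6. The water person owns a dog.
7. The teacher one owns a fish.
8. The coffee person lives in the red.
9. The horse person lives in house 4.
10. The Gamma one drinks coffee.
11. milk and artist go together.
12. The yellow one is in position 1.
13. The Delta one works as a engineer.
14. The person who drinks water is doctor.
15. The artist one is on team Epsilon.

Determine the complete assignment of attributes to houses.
Solution:

House | Drink | Pet | Profession | Team | Color
-----------------------------------------------
  1   | water | dog | doctor | Alpha | yellow
  2   | tea | fish | teacher | Beta | green
  3   | juice | cat | engineer | Delta | blue
  4   | milk | horse | artist | Epsilon | white
  5   | coffee | bird | lawyer | Gamma | red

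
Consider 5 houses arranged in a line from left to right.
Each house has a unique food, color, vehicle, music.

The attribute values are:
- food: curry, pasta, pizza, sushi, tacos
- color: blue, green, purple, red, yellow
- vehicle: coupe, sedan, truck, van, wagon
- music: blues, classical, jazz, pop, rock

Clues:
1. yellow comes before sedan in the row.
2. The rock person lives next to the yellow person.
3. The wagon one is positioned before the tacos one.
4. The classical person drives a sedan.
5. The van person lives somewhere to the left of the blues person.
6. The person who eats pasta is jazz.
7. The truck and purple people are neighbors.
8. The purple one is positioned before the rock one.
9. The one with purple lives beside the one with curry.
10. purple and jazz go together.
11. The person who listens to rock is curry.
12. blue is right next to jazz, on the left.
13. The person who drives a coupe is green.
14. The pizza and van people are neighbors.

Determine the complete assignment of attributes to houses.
Solution:

House | Food | Color | Vehicle | Music
--------------------------------------
  1   | pizza | blue | truck | pop
  2   | pasta | purple | van | jazz
  3   | curry | green | coupe | rock
  4   | sushi | yellow | wagon | blues
  5   | tacos | red | sedan | classical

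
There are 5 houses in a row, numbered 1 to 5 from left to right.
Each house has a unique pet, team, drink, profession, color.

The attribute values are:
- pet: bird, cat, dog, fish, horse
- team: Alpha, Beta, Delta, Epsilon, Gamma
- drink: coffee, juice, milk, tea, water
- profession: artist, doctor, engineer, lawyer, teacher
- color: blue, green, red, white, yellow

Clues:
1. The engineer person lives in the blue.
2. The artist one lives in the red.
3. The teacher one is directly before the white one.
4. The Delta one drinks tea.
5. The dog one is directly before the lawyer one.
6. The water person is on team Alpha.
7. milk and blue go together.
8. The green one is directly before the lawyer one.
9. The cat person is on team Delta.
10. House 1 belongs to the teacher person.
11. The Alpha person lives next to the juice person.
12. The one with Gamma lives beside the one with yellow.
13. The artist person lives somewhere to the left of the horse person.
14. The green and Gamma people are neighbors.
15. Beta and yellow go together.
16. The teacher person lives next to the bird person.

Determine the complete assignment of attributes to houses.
Solution:

House | Pet | Team | Drink | Profession | Color
-----------------------------------------------
  1   | dog | Alpha | water | teacher | green
  2   | bird | Gamma | juice | lawyer | white
  3   | fish | Beta | coffee | doctor | yellow
  4   | cat | Delta | tea | artist | red
  5   | horse | Epsilon | milk | engineer | blue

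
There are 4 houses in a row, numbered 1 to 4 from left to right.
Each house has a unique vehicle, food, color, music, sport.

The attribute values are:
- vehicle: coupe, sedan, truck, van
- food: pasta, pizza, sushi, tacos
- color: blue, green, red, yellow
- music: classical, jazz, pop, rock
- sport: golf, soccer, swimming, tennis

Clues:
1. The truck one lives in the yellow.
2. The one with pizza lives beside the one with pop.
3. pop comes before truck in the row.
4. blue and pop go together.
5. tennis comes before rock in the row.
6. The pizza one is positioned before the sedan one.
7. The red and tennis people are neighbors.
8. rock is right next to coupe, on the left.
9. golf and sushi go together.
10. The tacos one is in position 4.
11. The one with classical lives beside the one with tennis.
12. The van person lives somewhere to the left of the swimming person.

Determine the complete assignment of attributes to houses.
Solution:

House | Vehicle | Food | Color | Music | Sport
----------------------------------------------
  1   | van | pizza | red | classical | soccer
  2   | sedan | pasta | blue | pop | tennis
  3   | truck | sushi | yellow | rock | golf
  4   | coupe | tacos | green | jazz | swimming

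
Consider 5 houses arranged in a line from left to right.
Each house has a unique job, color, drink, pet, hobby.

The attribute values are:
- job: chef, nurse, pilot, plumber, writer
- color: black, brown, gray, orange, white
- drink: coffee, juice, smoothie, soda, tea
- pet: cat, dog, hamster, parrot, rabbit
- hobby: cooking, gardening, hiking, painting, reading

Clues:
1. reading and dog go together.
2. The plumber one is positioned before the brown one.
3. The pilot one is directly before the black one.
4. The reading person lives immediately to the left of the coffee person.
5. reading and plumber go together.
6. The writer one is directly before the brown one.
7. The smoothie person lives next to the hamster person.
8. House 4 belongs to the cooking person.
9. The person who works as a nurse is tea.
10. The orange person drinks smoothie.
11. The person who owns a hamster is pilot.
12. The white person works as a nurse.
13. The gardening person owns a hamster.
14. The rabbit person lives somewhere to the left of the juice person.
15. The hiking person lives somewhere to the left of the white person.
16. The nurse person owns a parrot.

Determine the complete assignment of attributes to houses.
Solution:

House | Job | Color | Drink | Pet | Hobby
-----------------------------------------
  1   | plumber | orange | smoothie | dog | reading
  2   | pilot | gray | coffee | hamster | gardening
  3   | writer | black | soda | rabbit | hiking
  4   | chef | brown | juice | cat | cooking
  5   | nurse | white | tea | parrot | painting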